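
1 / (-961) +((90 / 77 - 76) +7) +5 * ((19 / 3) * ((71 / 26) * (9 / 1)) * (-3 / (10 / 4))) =-963649517 / 961961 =-1001.76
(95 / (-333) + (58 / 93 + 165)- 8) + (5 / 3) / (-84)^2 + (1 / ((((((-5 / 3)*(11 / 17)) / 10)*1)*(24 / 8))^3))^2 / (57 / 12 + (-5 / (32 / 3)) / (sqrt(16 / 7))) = 2966024478720*sqrt(7) / 652092116929 + 5410053434639889851111 / 15832598363032573584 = 353.74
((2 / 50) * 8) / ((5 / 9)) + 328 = 41072 / 125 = 328.58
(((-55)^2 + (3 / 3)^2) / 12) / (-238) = -89 / 84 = -1.06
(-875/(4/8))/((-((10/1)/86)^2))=129430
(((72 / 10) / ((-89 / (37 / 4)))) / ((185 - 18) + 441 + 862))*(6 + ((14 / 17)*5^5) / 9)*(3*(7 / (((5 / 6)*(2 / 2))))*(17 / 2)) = -2479074 / 77875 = -31.83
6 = 6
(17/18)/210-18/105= -0.17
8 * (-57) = -456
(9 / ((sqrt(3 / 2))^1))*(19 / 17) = 57*sqrt(6) / 17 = 8.21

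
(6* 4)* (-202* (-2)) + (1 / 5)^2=9696.04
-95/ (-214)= 95/ 214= 0.44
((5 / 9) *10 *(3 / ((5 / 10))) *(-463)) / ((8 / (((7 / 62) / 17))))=-81025 / 6324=-12.81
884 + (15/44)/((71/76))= 884.36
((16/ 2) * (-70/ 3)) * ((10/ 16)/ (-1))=350/ 3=116.67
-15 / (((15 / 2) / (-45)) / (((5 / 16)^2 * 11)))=12375 / 128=96.68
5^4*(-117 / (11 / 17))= -1243125 / 11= -113011.36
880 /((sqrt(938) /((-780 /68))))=-85800 * sqrt(938) /7973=-329.58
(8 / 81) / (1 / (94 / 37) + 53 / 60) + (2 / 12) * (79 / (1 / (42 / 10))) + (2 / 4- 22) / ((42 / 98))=2533093 / 486135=5.21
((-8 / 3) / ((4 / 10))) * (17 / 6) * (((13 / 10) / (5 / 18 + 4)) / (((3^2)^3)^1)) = -0.01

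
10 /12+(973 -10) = 5783 /6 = 963.83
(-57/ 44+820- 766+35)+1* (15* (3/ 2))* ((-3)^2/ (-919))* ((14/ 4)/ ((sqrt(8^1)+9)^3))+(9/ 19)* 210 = 711585* sqrt(2)/ 715013246+13985608486747/ 74718884207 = 187.18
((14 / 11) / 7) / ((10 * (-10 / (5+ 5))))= -1 / 55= -0.02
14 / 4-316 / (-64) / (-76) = 4177 / 1216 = 3.44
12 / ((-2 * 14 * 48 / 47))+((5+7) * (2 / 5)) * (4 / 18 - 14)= -111809 / 1680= -66.55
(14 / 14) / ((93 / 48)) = 16 / 31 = 0.52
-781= -781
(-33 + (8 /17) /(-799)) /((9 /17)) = -448247 /7191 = -62.33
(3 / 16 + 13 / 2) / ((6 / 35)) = 3745 / 96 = 39.01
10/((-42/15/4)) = -100/7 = -14.29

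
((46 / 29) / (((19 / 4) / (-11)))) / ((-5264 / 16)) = 2024 / 181279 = 0.01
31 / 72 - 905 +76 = -59657 / 72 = -828.57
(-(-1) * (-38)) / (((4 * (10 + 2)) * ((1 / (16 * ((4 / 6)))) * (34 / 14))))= -3.48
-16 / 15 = -1.07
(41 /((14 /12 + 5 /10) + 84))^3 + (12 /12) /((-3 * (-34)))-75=-74.88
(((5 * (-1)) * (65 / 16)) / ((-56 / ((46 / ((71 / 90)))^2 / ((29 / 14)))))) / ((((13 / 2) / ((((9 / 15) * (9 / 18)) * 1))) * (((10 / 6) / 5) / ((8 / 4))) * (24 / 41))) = 658803375 / 2339024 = 281.66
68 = 68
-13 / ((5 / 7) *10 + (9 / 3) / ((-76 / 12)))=-1729 / 887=-1.95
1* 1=1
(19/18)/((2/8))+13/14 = 649/126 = 5.15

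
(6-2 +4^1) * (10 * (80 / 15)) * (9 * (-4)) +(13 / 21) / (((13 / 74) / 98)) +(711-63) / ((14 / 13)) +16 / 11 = -3329056 / 231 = -14411.50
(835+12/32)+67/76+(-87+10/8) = 114077/152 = 750.51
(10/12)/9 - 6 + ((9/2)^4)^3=7625596831675/110592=68952517.65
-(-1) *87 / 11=87 / 11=7.91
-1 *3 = -3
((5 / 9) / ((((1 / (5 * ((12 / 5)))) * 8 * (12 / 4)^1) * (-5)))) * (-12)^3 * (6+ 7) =1248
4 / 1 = 4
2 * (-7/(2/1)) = -7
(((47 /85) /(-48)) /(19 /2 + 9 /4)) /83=-1 /84660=-0.00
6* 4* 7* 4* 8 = 5376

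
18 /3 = 6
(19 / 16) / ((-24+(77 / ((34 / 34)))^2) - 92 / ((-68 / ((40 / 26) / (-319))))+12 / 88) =1339481 / 6660891976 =0.00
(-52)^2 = 2704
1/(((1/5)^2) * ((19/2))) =50/19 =2.63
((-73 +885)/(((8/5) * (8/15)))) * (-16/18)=-5075/6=-845.83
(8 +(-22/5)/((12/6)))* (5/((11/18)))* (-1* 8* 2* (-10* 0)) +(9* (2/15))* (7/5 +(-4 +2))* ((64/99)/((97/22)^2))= -5632/235225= -0.02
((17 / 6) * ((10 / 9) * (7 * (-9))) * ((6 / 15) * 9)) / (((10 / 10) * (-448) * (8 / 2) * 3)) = 17 / 128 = 0.13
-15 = -15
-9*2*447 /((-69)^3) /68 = 149 /413678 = 0.00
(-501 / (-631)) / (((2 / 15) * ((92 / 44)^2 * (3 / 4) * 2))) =303105 / 333799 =0.91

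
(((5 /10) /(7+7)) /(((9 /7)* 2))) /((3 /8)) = 1 /27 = 0.04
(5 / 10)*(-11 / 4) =-11 / 8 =-1.38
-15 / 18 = -5 / 6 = -0.83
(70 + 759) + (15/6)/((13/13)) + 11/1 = 1685/2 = 842.50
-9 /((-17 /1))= 9 /17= 0.53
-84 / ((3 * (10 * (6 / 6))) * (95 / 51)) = -714 / 475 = -1.50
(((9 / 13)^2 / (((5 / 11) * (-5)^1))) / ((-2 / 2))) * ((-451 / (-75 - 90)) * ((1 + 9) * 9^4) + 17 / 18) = 319574871 / 8450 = 37819.51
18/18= 1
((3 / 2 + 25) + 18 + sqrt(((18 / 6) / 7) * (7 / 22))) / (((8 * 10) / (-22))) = -979 / 80-sqrt(66) / 80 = -12.34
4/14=2/7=0.29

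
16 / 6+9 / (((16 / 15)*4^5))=131477 / 49152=2.67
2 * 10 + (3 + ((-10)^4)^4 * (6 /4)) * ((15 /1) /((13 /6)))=1350000000000000530 /13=103846153846153886.92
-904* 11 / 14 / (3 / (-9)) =14916 / 7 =2130.86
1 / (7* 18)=1 / 126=0.01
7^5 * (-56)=-941192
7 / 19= 0.37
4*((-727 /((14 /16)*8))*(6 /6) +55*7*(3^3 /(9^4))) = -695864 /1701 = -409.09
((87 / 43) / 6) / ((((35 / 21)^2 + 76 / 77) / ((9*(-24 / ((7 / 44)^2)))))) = -600291648 / 785309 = -764.40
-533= -533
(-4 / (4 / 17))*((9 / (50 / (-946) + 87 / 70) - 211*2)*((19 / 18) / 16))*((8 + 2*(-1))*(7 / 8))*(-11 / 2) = -25382770567 / 1891248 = -13421.18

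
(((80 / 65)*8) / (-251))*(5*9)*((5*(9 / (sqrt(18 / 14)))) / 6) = -14400*sqrt(7) / 3263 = -11.68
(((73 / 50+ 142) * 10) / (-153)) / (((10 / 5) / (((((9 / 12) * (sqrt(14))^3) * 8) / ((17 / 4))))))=-133896 * sqrt(14) / 1445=-346.71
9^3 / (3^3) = 27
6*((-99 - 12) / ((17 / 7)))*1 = -274.24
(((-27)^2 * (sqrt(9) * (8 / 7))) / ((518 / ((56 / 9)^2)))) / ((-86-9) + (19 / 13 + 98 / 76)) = -3414528 / 1686127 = -2.03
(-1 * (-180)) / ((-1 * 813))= -0.22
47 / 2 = 23.50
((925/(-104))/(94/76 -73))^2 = 308880625/20108374416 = 0.02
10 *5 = 50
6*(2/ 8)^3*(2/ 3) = 1/ 16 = 0.06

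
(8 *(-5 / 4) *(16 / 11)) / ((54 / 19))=-5.12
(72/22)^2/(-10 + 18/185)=-29970/27709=-1.08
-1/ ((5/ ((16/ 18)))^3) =-512/ 91125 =-0.01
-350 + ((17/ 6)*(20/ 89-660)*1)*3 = -530270/ 89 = -5958.09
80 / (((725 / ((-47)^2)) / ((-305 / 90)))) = -1077992 / 1305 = -826.05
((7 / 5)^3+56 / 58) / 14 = 0.26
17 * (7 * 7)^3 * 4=8000132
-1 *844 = -844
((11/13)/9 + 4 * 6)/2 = 2819/234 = 12.05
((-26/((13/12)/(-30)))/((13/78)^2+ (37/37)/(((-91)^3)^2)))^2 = 671846399.91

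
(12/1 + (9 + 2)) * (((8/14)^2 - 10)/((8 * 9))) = -1817/588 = -3.09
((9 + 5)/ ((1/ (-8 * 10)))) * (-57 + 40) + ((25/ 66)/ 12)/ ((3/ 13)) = 45239365/ 2376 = 19040.14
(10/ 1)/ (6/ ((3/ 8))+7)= 10/ 23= 0.43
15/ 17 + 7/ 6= 2.05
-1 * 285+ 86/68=-9647/34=-283.74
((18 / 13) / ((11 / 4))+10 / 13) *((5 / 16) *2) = 35 / 44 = 0.80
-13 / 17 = -0.76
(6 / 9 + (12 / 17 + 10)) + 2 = 682 / 51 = 13.37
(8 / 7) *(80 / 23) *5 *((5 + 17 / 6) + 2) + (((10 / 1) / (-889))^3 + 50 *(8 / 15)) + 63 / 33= 39821198217347 / 177756628357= 224.02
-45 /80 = -9 /16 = -0.56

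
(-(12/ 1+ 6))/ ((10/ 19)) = -171/ 5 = -34.20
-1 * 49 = -49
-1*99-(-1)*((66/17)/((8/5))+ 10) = -5887/68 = -86.57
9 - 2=7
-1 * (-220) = 220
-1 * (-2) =2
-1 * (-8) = 8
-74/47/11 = -74/517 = -0.14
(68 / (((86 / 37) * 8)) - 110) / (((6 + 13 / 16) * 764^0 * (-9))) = 24388 / 14061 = 1.73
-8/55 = -0.15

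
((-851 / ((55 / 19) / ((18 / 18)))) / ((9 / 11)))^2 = 261436561 / 2025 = 129104.47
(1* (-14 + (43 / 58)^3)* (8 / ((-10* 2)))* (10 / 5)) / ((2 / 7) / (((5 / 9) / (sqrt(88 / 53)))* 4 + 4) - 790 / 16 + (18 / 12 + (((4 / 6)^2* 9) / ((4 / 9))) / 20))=-5711567031746716 / 24863863976872727 + 133663874400* sqrt(1166) / 24863863976872727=-0.23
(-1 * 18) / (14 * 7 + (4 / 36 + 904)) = -162 / 9019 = -0.02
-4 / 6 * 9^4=-4374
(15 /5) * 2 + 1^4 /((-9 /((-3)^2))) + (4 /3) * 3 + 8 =17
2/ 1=2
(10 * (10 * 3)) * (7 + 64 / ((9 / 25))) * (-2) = -332600 / 3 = -110866.67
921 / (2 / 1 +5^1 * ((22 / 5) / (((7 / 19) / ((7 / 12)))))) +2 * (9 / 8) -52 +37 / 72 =-385573 / 15912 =-24.23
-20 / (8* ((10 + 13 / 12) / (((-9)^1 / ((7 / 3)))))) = 810 / 931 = 0.87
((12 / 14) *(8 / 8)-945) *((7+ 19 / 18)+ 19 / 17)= -883403 / 102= -8660.81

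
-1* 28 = -28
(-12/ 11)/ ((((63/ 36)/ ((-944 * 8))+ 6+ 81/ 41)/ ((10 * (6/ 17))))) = -0.48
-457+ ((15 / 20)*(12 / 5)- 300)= -755.20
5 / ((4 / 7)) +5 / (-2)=25 / 4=6.25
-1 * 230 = -230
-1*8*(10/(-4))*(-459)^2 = 4213620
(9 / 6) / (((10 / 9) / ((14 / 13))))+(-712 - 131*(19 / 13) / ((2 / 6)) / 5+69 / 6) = -10581 / 13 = -813.92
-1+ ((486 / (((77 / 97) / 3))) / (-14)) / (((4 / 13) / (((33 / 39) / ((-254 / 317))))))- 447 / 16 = 41950793 / 99568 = 421.33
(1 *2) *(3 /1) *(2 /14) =6 /7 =0.86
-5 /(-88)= 5 /88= 0.06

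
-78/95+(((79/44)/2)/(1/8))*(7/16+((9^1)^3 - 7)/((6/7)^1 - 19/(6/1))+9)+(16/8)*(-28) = -3623534841/1621840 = -2234.21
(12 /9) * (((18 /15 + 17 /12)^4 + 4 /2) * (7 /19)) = 4434452407 /184680000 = 24.01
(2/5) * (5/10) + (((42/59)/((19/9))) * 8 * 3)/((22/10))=239131/61655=3.88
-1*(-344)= 344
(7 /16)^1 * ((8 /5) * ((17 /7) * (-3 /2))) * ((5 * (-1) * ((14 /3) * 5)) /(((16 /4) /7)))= 4165 /8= 520.62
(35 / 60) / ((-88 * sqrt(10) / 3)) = -7 * sqrt(10) / 3520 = -0.01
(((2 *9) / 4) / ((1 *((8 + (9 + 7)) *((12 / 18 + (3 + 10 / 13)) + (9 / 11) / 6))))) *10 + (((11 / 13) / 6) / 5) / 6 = 951907 / 2294955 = 0.41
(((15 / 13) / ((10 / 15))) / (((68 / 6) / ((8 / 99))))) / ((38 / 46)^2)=15870 / 877591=0.02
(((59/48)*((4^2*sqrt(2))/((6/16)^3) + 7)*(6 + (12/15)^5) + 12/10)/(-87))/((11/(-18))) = 4173331/3987500 + 1194665984*sqrt(2)/26915625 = 63.82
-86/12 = -43/6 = -7.17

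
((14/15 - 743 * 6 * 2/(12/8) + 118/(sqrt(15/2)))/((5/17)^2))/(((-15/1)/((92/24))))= 296276731/16875 - 392173 * sqrt(30)/16875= 17429.85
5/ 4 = 1.25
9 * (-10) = -90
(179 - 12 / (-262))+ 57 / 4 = 193.30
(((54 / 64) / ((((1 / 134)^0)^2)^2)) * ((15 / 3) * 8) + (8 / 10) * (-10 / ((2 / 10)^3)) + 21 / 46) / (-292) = 88853 / 26864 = 3.31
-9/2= -4.50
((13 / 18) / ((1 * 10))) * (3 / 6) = 13 / 360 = 0.04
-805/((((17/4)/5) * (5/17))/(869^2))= -2431618420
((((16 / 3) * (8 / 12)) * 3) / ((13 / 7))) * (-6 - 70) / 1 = -17024 / 39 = -436.51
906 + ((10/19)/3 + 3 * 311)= 104833/57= 1839.18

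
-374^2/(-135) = 139876/135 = 1036.12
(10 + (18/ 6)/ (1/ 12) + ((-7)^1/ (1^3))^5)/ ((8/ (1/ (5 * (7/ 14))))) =-838.05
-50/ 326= -0.15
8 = 8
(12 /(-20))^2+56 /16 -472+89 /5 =-22517 /50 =-450.34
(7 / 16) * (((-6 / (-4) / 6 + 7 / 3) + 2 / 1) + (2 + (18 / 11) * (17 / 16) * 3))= 21805 / 4224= 5.16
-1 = -1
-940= -940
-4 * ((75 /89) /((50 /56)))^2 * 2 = -56448 /7921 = -7.13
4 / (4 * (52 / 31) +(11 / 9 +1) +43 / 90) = 1240 / 2917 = 0.43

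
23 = 23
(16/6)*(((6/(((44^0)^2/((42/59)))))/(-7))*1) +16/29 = -1840/1711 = -1.08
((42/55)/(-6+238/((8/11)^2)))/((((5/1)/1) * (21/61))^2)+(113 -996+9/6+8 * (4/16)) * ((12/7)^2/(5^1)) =-1484411045192/2871589875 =-516.93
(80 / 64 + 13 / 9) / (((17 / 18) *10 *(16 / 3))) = 291 / 5440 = 0.05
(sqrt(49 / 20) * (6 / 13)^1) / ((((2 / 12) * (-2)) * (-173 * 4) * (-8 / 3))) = -189 * sqrt(5) / 359840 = -0.00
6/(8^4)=3/2048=0.00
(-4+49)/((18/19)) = 95/2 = 47.50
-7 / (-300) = 7 / 300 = 0.02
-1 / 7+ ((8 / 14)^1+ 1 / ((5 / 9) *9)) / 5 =2 / 175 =0.01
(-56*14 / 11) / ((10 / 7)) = -2744 / 55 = -49.89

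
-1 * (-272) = 272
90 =90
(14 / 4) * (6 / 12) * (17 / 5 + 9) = 217 / 10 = 21.70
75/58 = 1.29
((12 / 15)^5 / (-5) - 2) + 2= -1024 / 15625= -0.07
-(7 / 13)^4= -2401 / 28561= -0.08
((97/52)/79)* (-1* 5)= -485/4108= -0.12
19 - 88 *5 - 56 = -477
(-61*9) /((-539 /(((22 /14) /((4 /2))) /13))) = 549 /8918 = 0.06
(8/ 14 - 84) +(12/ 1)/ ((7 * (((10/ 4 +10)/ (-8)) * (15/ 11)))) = -73704/ 875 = -84.23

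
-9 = -9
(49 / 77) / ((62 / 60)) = 210 / 341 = 0.62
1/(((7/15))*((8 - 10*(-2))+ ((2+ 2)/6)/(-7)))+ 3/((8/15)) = 13365/2344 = 5.70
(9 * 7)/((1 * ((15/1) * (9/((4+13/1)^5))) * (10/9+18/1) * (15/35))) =69572993/860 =80898.83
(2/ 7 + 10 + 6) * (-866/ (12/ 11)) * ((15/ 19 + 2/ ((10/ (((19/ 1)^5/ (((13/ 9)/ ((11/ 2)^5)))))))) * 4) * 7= -624604025704951.49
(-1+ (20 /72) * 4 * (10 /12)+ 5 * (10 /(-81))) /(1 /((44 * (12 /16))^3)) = -74536 /3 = -24845.33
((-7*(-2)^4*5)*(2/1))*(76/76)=-1120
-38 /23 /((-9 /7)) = 266 /207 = 1.29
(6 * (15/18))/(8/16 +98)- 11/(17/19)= -41003/3349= -12.24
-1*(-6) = 6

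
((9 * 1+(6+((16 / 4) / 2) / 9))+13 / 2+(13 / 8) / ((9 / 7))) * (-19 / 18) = -24.26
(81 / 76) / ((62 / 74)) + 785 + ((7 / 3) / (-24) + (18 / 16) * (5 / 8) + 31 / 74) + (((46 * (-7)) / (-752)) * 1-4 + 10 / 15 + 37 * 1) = 484604784203 / 589980096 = 821.39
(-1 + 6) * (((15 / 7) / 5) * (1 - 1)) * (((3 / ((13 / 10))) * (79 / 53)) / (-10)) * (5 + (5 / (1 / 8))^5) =0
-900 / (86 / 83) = -37350 / 43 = -868.60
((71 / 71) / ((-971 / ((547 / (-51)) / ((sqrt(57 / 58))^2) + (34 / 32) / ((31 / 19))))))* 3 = 14797135 / 466685904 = 0.03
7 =7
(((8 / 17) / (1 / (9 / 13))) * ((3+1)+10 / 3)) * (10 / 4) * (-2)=-2640 / 221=-11.95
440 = 440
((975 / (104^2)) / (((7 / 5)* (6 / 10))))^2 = 0.01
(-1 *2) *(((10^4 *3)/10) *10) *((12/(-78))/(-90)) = -4000/39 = -102.56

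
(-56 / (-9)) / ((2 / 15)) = 140 / 3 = 46.67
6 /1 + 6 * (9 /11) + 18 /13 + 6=2616 /143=18.29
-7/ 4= -1.75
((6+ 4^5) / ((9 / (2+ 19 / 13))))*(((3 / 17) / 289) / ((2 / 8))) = 61800 / 63869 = 0.97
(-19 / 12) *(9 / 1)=-57 / 4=-14.25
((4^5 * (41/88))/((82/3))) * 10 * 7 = 13440/11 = 1221.82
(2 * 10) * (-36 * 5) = -3600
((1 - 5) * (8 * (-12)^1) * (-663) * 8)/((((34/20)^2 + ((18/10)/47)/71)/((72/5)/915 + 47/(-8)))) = 4128561.76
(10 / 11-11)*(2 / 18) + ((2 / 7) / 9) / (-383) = -297613 / 265419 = -1.12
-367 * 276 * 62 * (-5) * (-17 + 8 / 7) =-497922531.43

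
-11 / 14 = -0.79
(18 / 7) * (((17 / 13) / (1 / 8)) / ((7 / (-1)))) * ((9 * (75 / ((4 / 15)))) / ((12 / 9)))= -4647375 / 637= -7295.72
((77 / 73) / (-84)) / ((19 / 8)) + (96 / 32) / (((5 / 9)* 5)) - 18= -1760653 / 104025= -16.93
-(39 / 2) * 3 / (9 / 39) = -253.50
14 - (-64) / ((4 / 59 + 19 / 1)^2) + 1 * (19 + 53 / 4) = 235031761 / 5062500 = 46.43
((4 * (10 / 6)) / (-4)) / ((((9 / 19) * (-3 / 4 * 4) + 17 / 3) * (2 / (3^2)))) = -855 / 484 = -1.77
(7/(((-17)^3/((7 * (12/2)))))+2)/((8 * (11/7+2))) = 16681/245650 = 0.07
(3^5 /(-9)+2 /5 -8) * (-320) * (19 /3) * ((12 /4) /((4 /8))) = 420736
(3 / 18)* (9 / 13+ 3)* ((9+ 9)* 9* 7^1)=9072 / 13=697.85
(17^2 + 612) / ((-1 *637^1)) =-901 / 637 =-1.41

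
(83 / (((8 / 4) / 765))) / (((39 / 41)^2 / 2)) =11859455 / 169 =70174.29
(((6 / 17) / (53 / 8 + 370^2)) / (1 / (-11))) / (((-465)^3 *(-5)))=-176 / 3120117728011875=-0.00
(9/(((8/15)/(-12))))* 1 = -202.50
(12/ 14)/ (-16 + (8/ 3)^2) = -27/ 280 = -0.10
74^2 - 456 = 5020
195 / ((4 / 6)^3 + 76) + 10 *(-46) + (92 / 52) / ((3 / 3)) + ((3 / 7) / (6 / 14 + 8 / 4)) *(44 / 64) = -165916273 / 364208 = -455.55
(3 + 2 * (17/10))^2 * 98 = 100352/25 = 4014.08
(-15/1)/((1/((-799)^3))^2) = -3902760806543928015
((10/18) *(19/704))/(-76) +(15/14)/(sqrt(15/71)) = -5/25344 +sqrt(1065)/14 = 2.33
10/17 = 0.59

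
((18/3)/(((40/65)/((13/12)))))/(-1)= -10.56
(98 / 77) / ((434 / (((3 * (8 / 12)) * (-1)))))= -0.01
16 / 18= 8 / 9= 0.89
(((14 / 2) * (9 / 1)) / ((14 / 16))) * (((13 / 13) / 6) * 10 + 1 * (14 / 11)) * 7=16296 / 11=1481.45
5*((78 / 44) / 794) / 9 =65 / 52404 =0.00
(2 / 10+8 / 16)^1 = 0.70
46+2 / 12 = 277 / 6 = 46.17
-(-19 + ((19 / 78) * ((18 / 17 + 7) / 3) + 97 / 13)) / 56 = 43297 / 222768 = 0.19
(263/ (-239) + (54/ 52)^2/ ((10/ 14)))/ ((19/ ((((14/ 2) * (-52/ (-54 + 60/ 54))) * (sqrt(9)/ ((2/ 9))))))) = 80354511/ 40142440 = 2.00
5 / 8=0.62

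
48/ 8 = 6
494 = 494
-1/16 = -0.06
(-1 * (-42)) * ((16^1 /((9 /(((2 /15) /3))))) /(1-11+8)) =-224 /135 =-1.66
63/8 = 7.88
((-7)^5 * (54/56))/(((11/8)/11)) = -129654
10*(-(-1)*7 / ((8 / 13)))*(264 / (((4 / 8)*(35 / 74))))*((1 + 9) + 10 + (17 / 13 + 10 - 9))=2832720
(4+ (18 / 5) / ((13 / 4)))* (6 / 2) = 996 / 65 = 15.32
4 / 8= 1 / 2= 0.50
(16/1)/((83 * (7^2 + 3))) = 4/1079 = 0.00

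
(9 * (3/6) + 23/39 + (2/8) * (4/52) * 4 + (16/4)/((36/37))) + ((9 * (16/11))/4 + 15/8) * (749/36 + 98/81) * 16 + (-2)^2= 542485/297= 1826.55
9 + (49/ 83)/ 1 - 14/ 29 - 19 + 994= 984.11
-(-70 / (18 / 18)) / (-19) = -70 / 19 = -3.68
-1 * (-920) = 920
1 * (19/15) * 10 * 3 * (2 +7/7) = 114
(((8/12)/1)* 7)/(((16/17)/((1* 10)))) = 595/12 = 49.58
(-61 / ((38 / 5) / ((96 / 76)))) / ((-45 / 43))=10492 / 1083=9.69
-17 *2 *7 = -238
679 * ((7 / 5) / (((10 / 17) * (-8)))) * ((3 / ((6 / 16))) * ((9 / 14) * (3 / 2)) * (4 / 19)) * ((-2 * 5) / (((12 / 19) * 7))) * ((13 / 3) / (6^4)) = 21437 / 8640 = 2.48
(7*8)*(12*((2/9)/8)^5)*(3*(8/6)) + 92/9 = 1609639/157464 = 10.22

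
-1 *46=-46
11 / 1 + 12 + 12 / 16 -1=91 / 4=22.75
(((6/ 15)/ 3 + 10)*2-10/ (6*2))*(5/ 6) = 16.19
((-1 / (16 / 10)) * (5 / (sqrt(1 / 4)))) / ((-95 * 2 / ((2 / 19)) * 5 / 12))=0.01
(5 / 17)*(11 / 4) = 55 / 68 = 0.81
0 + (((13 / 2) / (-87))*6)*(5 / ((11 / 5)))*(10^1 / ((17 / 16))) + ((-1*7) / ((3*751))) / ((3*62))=-21791053961 / 2272551534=-9.59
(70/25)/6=7/15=0.47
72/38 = 36/19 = 1.89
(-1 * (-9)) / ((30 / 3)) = 9 / 10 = 0.90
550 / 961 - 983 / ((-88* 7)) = 1283463 / 591976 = 2.17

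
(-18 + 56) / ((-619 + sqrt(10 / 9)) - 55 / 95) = -38247228 / 623608123 - 20577 * sqrt(10) / 623608123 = -0.06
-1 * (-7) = 7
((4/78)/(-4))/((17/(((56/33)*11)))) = -28/1989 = -0.01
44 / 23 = 1.91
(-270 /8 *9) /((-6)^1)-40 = 85 /8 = 10.62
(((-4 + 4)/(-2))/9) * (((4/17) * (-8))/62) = 0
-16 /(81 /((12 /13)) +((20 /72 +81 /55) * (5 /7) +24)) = -0.14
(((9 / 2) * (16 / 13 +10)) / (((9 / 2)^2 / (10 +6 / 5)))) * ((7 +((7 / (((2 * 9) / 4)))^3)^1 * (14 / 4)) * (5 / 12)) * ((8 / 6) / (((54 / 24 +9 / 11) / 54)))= 21163020032 / 3838185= 5513.81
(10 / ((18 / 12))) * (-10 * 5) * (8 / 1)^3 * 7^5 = -8605184000 / 3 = -2868394666.67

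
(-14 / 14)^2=1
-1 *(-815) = 815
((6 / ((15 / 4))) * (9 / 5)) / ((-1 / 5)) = -72 / 5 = -14.40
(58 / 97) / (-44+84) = 29 / 1940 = 0.01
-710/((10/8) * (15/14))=-7952/15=-530.13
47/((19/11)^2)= 5687/361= 15.75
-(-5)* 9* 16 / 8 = 90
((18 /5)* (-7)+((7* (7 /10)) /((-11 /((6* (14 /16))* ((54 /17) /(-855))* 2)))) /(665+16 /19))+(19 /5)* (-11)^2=17135822699 /39428950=434.60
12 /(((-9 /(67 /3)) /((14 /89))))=-3752 /801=-4.68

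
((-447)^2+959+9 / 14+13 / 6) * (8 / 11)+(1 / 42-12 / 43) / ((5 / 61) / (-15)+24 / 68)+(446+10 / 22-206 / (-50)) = 78633917585063 / 536878650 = 146464.97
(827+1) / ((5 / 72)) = 59616 / 5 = 11923.20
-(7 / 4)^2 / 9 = -49 / 144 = -0.34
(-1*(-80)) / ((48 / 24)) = 40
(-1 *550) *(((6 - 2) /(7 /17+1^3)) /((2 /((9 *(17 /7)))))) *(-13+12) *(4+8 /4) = 715275 /7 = 102182.14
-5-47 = -52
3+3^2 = 12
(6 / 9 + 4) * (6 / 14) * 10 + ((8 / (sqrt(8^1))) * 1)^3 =42.63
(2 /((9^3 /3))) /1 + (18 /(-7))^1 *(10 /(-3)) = 14594 /1701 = 8.58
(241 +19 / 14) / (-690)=-1131 / 3220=-0.35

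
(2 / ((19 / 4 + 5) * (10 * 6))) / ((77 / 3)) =2 / 15015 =0.00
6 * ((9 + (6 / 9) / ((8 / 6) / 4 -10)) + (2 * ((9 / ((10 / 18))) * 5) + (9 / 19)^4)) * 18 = 69788678328 / 3779309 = 18465.99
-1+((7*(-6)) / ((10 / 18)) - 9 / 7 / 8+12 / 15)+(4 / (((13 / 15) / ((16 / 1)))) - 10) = -44097 / 3640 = -12.11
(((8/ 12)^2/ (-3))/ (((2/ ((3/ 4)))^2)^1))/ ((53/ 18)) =-3/ 424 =-0.01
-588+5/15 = -1763/3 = -587.67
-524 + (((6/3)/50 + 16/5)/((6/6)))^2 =-320939/625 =-513.50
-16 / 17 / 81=-16 / 1377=-0.01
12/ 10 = 6/ 5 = 1.20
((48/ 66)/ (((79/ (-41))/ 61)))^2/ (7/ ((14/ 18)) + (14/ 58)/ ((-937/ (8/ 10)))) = 54389485495360/ 923378398877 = 58.90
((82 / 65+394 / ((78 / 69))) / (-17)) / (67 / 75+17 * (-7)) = 26235 / 150586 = 0.17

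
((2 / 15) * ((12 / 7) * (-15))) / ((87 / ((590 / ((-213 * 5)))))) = 944 / 43239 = 0.02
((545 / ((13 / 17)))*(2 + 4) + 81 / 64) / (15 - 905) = -3558813 / 740480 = -4.81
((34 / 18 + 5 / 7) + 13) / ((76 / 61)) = 59963 / 4788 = 12.52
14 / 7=2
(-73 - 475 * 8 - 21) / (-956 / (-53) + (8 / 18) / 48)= -2026296 / 9391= -215.77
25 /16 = 1.56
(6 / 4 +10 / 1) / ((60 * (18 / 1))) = 0.01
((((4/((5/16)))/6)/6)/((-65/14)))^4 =2517630976/73198719140625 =0.00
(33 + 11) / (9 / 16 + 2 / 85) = 75.08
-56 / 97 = -0.58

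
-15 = -15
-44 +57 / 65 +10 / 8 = -10887 / 260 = -41.87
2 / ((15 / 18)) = 12 / 5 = 2.40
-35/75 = -7/15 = -0.47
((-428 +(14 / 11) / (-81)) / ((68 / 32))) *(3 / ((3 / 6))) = -6101792 / 5049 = -1208.51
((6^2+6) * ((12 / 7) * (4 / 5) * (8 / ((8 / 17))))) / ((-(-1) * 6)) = 816 / 5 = 163.20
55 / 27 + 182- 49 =3646 / 27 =135.04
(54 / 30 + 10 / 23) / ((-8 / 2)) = -257 / 460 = -0.56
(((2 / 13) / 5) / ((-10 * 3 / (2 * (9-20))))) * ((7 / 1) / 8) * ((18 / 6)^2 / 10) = 231 / 13000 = 0.02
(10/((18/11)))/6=55/54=1.02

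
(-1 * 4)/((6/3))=-2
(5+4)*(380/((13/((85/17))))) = 17100/13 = 1315.38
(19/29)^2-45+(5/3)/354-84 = -114827731/893142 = -128.57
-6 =-6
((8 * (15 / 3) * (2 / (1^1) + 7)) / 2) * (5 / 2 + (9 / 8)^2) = 10845 / 16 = 677.81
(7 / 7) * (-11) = -11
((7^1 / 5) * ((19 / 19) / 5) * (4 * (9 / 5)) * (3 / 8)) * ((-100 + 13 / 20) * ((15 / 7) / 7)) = -22.99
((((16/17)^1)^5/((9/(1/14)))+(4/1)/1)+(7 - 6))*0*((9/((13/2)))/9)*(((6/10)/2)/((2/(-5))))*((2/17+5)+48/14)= 0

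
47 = 47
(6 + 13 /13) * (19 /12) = 133 /12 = 11.08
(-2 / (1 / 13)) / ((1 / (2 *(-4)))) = 208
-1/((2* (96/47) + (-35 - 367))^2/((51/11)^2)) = -638401/4702393476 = -0.00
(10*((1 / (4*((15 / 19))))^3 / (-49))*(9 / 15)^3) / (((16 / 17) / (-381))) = 44425743 / 78400000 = 0.57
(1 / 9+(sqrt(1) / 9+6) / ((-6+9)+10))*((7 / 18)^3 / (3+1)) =5831 / 682344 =0.01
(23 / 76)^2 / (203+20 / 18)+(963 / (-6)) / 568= -106267683 / 376673176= -0.28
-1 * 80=-80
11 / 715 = 1 / 65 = 0.02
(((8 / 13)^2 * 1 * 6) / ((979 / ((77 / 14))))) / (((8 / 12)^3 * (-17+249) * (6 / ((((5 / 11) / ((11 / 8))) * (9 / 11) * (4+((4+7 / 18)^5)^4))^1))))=448241259884472941949262073450496419525 / 7614416030564266340438563356672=58867450.65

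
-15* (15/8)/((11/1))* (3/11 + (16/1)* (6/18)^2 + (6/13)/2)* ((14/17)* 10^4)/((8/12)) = -1926750000/26741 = -72052.28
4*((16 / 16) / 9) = 4 / 9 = 0.44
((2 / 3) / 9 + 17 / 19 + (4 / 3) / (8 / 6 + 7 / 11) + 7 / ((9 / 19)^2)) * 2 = 6570952 / 100035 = 65.69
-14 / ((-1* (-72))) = -7 / 36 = -0.19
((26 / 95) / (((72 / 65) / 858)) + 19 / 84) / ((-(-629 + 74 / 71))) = 24047629 / 71157660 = 0.34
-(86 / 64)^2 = -1849 / 1024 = -1.81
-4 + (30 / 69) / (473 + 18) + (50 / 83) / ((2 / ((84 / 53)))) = -174952338 / 49677907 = -3.52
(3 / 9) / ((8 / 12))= 1 / 2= 0.50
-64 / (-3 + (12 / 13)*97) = -832 / 1125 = -0.74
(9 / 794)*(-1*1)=-9 / 794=-0.01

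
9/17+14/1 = 247/17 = 14.53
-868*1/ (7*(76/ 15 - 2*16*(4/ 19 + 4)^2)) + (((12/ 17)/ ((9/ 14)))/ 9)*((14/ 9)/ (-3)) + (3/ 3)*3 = 1751886920/ 554871789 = 3.16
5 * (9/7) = 45/7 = 6.43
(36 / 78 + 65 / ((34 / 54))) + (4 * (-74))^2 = 19386053 / 221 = 87719.70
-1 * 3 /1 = -3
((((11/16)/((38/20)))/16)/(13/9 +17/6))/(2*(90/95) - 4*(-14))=9/98560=0.00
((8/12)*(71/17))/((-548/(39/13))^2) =213/2552584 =0.00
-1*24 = -24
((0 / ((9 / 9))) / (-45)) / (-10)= 0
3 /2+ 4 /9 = 35 /18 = 1.94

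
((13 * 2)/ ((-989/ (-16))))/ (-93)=-416/ 91977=-0.00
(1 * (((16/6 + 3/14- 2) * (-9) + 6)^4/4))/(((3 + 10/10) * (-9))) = -59049/614656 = -0.10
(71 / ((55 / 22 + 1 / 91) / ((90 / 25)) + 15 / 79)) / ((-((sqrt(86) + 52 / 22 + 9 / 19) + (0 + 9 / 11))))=1467029956392 / 364332729925-401321022102 *sqrt(86) / 364332729925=-6.19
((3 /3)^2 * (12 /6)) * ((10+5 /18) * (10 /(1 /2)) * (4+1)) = 18500 /9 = 2055.56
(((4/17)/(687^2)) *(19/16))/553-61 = -1082623258817/17747922276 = -61.00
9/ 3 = 3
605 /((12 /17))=10285 /12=857.08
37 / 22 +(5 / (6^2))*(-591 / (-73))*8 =51443 / 4818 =10.68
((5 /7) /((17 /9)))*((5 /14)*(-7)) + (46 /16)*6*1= 7761 /476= 16.30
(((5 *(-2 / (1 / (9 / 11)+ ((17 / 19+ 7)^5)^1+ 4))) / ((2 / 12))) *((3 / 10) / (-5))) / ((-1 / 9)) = -3610152342 / 3417769383265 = -0.00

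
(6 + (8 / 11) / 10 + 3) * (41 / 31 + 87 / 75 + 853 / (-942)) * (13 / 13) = 574515167 / 40152750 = 14.31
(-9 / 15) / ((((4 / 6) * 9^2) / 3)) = -1 / 30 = -0.03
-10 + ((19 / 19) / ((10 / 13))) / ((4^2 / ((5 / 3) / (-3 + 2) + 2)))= -4787 / 480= -9.97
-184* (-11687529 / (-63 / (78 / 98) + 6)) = -9318856456 / 317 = -29397023.52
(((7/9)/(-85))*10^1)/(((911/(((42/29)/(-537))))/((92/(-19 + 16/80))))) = -45080/34006246191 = -0.00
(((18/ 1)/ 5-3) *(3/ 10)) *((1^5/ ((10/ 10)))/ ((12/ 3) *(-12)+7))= -9/ 2050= -0.00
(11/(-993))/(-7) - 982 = -6825871/6951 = -982.00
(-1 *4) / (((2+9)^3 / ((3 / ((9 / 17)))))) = -68 / 3993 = -0.02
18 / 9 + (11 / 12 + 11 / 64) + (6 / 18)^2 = 1843 / 576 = 3.20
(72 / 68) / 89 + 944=1428290 / 1513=944.01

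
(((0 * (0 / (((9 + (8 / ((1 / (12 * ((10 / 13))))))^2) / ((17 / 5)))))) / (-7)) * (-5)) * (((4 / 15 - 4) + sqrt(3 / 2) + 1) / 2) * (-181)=0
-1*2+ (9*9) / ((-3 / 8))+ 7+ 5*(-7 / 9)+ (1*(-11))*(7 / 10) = -20033 / 90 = -222.59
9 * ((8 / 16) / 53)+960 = 960.08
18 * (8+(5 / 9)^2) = 1346 / 9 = 149.56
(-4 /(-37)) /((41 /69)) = 276 /1517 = 0.18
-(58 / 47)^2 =-1.52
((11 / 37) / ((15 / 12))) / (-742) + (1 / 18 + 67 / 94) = 22297069 / 29032605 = 0.77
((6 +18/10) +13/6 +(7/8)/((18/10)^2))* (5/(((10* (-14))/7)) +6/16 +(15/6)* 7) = 180.42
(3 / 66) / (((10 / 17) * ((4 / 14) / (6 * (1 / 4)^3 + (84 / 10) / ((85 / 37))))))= 357021 / 352000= 1.01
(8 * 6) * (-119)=-5712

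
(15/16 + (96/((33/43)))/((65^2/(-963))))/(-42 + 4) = 20504283/28256800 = 0.73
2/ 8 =1/ 4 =0.25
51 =51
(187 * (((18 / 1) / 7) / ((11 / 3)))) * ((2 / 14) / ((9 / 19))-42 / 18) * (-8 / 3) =34816 / 49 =710.53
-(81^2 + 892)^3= -413993348677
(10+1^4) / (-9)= -11 / 9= -1.22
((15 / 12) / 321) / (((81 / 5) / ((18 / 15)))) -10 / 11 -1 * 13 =-2652047 / 190674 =-13.91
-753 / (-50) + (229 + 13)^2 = 2928953 / 50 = 58579.06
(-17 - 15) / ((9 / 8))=-256 / 9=-28.44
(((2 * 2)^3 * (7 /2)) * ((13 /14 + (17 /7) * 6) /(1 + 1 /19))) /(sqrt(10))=8246 * sqrt(10) /25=1043.05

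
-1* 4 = -4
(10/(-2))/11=-5/11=-0.45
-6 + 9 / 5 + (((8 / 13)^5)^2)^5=-1045651368249030625372468012840914554797177556417326686109 / 248964611489563539008570907677668091582005960023628671245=-4.20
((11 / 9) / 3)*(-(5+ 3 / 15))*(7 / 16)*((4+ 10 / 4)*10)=-13013 / 216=-60.25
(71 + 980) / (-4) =-1051 / 4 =-262.75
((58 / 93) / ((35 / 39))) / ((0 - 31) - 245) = -377 / 149730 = -0.00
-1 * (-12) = 12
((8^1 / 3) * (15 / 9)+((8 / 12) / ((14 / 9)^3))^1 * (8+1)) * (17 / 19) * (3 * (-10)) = -6337855 / 39102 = -162.09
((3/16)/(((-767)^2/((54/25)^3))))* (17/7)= 1003833/128688218750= 0.00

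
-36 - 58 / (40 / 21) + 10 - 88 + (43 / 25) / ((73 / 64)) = -1043477 / 7300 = -142.94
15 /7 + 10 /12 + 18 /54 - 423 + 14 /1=-17039 /42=-405.69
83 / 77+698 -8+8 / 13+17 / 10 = 6940867 / 10010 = 693.39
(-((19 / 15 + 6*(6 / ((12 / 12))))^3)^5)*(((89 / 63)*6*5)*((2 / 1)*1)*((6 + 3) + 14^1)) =-1331542253298069557796459780348469653178147012 / 1839154339599609375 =-723997015708834515440533900.00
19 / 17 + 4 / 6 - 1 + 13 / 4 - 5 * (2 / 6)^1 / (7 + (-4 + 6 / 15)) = 241 / 68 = 3.54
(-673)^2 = 452929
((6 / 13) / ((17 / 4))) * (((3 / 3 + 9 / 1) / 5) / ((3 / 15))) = 240 / 221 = 1.09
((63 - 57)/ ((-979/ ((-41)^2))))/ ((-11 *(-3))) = -3362/ 10769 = -0.31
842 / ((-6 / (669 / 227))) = -93883 / 227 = -413.58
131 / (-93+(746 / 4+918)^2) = 524 / 4879309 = 0.00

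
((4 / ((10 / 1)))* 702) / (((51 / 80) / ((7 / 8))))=385.41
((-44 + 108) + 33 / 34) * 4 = 4418 / 17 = 259.88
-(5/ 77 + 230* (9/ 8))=-79715/ 308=-258.81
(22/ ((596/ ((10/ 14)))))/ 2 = 55/ 4172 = 0.01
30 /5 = 6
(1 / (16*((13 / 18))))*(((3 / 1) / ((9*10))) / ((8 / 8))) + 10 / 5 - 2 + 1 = 1043 / 1040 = 1.00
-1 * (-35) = 35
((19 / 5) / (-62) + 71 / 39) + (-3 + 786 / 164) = 880322 / 247845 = 3.55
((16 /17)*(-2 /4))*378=-3024 /17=-177.88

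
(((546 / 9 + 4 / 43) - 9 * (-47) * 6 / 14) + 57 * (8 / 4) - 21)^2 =91534082116 / 815409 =112255.42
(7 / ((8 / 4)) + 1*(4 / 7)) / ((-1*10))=-57 / 140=-0.41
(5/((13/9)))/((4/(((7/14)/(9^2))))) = 5/936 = 0.01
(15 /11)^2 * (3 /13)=675 /1573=0.43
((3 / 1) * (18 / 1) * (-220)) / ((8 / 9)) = -13365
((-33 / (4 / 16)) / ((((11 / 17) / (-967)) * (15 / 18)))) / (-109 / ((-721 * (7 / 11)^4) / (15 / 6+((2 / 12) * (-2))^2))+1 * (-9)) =-35905.57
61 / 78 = 0.78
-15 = -15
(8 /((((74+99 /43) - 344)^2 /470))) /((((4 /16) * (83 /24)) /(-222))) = -16462904320 /1221973227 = -13.47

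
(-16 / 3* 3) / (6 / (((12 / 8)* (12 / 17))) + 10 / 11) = -528 / 217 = -2.43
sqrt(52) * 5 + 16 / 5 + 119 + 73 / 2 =10 * sqrt(13) + 1587 / 10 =194.76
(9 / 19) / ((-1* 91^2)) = -9 / 157339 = -0.00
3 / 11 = 0.27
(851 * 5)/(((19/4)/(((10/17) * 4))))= 680800/323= 2107.74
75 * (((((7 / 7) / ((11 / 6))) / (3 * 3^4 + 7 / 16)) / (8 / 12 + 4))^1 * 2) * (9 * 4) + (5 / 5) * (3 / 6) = 371023 / 119966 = 3.09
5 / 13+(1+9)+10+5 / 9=2450 / 117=20.94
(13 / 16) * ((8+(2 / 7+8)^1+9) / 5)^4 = 531.43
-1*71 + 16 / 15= -1049 / 15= -69.93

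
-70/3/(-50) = 7/15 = 0.47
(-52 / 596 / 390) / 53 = -1 / 236910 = -0.00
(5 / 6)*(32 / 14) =40 / 21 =1.90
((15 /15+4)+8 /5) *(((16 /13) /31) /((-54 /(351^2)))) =-92664 /155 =-597.83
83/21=3.95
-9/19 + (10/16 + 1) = 175/152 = 1.15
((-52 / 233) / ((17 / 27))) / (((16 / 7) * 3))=-819 / 15844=-0.05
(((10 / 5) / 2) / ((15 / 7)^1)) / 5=7 / 75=0.09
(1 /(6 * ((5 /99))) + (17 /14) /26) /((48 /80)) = 6091 /1092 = 5.58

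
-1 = -1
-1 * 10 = -10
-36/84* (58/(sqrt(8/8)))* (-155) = 26970/7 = 3852.86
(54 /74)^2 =0.53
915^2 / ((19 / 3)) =2511675 / 19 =132193.42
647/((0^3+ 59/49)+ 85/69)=2187507/8236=265.60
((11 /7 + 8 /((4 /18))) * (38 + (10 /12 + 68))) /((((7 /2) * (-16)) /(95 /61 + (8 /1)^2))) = -4698.92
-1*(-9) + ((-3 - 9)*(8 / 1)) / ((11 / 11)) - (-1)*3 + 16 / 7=-81.71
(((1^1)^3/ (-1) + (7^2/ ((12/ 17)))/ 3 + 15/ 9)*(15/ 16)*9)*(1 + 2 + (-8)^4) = 52692645/ 64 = 823322.58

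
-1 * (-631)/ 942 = 631/ 942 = 0.67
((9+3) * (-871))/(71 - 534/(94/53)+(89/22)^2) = 79254032/1620563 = 48.91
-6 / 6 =-1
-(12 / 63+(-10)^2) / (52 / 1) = -526 / 273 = -1.93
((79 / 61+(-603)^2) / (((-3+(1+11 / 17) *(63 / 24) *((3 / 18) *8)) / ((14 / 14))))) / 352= 94265969 / 252296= 373.63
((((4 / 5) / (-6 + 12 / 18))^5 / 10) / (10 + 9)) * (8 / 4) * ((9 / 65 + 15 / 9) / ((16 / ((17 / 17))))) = -891 / 9880000000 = -0.00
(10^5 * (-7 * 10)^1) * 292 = -2044000000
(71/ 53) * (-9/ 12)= -213/ 212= -1.00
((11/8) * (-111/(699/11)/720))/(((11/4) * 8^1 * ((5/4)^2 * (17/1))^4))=-104192/342077220703125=-0.00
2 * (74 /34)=74 /17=4.35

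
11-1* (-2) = 13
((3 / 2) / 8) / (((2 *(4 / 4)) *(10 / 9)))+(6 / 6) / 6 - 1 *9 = -8399 / 960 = -8.75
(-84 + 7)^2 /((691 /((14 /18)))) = 41503 /6219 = 6.67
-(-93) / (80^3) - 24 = -12287907 / 512000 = -24.00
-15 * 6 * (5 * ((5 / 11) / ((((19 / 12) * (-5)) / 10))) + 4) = -21240 / 209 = -101.63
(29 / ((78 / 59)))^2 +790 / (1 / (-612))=-482998.82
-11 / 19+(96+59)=2934 / 19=154.42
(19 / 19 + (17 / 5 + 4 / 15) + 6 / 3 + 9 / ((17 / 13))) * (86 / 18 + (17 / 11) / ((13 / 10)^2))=65808767 / 853281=77.12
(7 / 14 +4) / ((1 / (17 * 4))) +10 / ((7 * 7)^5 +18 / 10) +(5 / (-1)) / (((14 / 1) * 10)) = 6049913684709 / 19773267556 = 305.96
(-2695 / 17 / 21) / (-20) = 77 / 204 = 0.38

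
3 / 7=0.43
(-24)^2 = 576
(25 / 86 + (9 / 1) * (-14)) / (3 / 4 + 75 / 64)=-345952 / 5289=-65.41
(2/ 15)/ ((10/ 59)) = 59/ 75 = 0.79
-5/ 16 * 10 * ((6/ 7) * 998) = -37425/ 14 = -2673.21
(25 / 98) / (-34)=-25 / 3332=-0.01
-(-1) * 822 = 822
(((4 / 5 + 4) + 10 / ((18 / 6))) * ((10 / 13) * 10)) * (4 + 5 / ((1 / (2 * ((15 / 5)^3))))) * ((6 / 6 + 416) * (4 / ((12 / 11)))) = 1022228240 / 39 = 26210980.51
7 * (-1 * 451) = -3157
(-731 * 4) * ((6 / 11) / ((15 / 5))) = -5848 / 11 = -531.64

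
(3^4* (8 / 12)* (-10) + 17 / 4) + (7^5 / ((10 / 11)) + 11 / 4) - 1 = 179537 / 10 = 17953.70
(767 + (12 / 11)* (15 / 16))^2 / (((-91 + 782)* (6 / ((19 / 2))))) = 21697370131 / 16053312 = 1351.58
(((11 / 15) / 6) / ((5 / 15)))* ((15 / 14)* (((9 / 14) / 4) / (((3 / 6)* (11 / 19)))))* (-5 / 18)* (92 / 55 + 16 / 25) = -0.14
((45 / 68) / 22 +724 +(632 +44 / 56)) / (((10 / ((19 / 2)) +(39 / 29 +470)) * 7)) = 7828924825 / 19080371464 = 0.41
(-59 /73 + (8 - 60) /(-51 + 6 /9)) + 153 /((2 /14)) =11808112 /11023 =1071.22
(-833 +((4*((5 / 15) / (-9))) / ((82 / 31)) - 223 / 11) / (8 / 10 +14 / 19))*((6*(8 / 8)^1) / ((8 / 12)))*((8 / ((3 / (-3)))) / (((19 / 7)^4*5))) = 224.51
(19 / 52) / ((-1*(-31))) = 19 / 1612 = 0.01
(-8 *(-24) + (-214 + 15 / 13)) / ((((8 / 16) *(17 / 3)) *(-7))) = 1626 / 1547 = 1.05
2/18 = 1/9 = 0.11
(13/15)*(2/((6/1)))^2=13/135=0.10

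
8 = 8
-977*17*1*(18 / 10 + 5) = -564706 / 5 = -112941.20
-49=-49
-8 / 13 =-0.62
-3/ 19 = -0.16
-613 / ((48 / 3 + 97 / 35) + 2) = -21455 / 727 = -29.51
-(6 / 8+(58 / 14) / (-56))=-265 / 392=-0.68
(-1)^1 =-1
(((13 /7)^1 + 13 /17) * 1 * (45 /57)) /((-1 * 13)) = -360 /2261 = -0.16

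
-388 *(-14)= 5432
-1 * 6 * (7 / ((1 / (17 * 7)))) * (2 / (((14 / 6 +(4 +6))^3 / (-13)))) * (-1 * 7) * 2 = -49120344 / 50653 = -969.74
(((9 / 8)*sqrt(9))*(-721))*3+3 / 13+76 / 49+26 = -37059861 / 5096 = -7272.34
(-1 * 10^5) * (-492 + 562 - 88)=1800000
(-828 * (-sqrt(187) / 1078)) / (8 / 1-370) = -207 * sqrt(187) / 97559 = -0.03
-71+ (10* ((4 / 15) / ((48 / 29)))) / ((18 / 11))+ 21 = -15881 / 324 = -49.02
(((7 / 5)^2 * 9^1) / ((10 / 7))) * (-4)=-6174 / 125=-49.39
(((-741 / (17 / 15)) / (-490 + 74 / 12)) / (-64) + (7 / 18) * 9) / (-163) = -5493967 / 257414816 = -0.02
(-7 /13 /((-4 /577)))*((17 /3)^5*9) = 5734802423 /1404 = 4084617.11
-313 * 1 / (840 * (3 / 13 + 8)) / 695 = -4069 / 62466600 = -0.00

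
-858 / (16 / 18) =-3861 / 4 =-965.25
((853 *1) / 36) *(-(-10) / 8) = 4265 / 144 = 29.62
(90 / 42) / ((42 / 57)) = 285 / 98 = 2.91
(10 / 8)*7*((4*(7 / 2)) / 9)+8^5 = 590069 / 18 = 32781.61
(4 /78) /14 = 1 /273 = 0.00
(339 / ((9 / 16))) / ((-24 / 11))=-2486 / 9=-276.22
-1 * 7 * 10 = -70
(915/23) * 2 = 1830/23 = 79.57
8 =8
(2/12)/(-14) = -1/84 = -0.01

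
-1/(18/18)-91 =-92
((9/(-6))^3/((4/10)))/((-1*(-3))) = -45/16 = -2.81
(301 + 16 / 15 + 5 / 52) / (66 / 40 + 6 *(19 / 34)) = 4006679 / 66339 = 60.40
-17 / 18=-0.94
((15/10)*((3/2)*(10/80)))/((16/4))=9/128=0.07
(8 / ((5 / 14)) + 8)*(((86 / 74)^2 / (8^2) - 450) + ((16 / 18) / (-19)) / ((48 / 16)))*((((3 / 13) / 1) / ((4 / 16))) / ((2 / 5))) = -20225905991 / 640692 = -31568.84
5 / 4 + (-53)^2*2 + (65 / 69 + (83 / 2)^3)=42555649 / 552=77093.57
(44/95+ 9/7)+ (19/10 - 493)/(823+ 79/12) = 7658687/6620075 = 1.16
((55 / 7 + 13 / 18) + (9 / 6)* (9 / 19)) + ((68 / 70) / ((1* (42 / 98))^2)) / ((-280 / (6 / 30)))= 5557739 / 598500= 9.29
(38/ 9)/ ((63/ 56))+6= 9.75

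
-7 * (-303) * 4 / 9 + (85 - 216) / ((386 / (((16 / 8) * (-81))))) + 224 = 707333 / 579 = 1221.65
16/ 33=0.48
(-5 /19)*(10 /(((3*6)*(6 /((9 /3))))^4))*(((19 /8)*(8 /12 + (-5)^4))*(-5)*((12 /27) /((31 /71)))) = 16658375 /1405838592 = 0.01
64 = 64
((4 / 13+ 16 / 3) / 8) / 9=55 / 702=0.08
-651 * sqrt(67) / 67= -79.53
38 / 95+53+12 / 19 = 5133 / 95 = 54.03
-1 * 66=-66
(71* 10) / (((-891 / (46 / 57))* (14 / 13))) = -212290 / 355509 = -0.60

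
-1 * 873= -873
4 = 4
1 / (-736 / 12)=-3 / 184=-0.02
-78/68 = -39/34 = -1.15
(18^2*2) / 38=324 / 19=17.05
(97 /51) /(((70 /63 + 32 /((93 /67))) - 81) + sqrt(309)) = -143045997 /3865656860 - 2516859*sqrt(309) /3865656860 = -0.05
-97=-97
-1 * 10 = -10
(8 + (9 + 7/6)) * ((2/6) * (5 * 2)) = 545/9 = 60.56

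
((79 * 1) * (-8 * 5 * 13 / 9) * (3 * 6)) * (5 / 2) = -205400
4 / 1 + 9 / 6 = 11 / 2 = 5.50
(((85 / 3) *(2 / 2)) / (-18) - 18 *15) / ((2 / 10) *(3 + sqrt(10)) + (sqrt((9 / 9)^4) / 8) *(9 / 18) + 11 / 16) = -146650 / 569 + 586600 *sqrt(10) / 15363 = -136.99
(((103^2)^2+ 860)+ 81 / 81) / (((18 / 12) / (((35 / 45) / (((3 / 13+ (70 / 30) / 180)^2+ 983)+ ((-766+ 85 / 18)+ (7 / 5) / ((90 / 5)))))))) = 2876012152977600 / 10933320241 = 263050.21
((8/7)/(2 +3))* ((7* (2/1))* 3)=48/5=9.60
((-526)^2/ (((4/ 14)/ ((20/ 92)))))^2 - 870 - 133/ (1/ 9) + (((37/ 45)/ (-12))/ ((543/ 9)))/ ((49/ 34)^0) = 763783256634769487/ 17234820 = 44316288573.64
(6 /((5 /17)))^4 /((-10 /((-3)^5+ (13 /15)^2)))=327772485072 /78125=4195487.81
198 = 198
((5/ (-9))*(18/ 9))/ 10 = -1/ 9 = -0.11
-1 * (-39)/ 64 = 39/ 64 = 0.61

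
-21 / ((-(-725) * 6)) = -7 / 1450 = -0.00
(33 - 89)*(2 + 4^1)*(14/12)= -392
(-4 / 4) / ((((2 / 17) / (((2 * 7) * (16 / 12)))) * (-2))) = 238 / 3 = 79.33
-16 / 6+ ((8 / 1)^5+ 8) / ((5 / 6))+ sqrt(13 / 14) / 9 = 39328.64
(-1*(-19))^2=361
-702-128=-830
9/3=3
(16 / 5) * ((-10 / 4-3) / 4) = -22 / 5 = -4.40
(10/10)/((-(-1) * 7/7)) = 1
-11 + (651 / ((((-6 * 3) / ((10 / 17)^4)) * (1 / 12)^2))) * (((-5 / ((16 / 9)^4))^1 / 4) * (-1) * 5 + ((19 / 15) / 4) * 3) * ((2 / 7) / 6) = -9884633463 / 171051008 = -57.79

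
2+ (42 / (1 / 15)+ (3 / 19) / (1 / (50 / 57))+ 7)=230729 / 361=639.14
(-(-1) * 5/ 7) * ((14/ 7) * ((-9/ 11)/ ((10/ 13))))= -117/ 77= -1.52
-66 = -66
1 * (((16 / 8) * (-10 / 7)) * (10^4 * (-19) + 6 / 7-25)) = 26603380 / 49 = 542926.12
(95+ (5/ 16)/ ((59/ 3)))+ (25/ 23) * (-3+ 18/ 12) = 2027585/ 21712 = 93.39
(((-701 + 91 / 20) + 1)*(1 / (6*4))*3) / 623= -1987 / 14240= -0.14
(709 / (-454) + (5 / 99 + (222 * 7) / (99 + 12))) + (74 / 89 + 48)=245293063 / 4000194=61.32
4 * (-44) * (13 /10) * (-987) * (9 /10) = 5081076 /25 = 203243.04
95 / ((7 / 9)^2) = 7695 / 49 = 157.04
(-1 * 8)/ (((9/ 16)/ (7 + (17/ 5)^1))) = -6656/ 45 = -147.91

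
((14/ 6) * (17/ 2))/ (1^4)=119/ 6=19.83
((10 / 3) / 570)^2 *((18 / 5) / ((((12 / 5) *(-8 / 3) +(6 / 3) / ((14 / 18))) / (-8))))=56 / 217683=0.00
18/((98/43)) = 387/49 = 7.90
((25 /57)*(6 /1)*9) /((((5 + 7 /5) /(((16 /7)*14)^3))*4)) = 576000 /19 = 30315.79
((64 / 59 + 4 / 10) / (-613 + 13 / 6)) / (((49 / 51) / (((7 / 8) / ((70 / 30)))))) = -100521 / 105955150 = -0.00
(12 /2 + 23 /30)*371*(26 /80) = 979069 /1200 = 815.89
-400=-400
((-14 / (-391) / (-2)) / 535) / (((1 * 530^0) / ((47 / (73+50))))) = -329 / 25729755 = -0.00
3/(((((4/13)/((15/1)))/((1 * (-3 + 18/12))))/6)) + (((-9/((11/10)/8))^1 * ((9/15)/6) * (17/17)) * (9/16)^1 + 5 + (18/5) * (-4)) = -292453/220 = -1329.33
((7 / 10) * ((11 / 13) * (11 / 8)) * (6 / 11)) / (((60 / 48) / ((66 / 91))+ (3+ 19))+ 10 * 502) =7623 / 86550295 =0.00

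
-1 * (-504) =504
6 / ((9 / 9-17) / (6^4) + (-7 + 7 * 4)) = 243 / 850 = 0.29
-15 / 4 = -3.75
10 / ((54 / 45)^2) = 125 / 18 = 6.94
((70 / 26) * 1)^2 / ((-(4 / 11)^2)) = -148225 / 2704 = -54.82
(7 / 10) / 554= 7 / 5540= 0.00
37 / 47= 0.79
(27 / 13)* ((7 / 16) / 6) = 63 / 416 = 0.15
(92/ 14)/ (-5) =-46/ 35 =-1.31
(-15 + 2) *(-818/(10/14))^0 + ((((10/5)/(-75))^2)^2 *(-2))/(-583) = -239804296843/18446484375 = -13.00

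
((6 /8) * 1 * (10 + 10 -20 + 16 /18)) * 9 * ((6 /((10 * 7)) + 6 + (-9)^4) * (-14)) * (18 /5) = -49647168 /25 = -1985886.72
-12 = -12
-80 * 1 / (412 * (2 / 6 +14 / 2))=-30 / 1133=-0.03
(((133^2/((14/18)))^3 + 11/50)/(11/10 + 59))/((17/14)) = 8234576984485054/51085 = 161193637750.51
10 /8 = 5 /4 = 1.25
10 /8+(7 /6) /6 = 13 /9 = 1.44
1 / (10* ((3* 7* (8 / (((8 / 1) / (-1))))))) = -1 / 210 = -0.00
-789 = -789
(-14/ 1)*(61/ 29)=-854/ 29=-29.45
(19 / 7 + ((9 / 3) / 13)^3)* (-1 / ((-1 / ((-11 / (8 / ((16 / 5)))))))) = -922504 / 76895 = -12.00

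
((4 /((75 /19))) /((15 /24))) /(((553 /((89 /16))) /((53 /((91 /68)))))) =12188728 /18871125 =0.65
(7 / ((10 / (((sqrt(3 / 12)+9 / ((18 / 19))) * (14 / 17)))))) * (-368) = -36064 / 17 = -2121.41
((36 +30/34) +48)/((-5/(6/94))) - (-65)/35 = 21632/27965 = 0.77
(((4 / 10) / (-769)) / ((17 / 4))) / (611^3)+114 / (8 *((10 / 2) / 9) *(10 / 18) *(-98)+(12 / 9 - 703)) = -27535233402047038 / 227924579280497905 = -0.12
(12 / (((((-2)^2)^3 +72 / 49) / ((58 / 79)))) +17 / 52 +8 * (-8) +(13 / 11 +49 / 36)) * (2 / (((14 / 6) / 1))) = -4973686009 / 95132037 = -52.28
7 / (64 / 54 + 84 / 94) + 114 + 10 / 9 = 2812915 / 23742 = 118.48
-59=-59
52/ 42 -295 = -6169/ 21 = -293.76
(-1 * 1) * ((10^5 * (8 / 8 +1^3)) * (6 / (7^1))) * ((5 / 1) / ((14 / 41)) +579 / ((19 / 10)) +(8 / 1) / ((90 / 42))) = -51568840000 / 931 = -55390805.59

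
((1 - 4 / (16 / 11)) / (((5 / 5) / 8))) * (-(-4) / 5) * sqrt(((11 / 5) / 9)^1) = -56 * sqrt(55) / 75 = -5.54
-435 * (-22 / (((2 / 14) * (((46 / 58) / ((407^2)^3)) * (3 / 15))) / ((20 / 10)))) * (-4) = -353211164352870664671600 / 23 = -15357007145776985420504.35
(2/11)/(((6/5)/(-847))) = -385/3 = -128.33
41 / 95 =0.43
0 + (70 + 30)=100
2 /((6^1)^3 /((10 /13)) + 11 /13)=0.01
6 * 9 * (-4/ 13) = -216/ 13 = -16.62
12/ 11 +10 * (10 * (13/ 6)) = 7186/ 33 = 217.76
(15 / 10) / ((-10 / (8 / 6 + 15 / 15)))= -7 / 20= -0.35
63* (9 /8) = 567 /8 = 70.88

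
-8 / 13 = -0.62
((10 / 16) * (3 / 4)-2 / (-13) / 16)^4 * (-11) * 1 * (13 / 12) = -0.62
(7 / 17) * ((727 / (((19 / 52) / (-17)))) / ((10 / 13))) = -18106.13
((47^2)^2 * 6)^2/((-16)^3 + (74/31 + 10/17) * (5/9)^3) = -82331023892177936367/393354392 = -209304956463.22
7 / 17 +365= 6212 / 17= 365.41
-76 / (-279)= 76 / 279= 0.27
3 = 3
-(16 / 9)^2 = -256 / 81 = -3.16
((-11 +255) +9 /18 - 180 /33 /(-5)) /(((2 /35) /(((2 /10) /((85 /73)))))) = 2760933 /3740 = 738.22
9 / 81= 1 / 9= 0.11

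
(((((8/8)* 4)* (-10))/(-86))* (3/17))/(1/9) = 540/731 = 0.74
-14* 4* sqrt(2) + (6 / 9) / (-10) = -56* sqrt(2)-1 / 15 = -79.26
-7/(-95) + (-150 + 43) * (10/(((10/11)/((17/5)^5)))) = -31752257716/59375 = -534774.87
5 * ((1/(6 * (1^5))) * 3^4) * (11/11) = 135/2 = 67.50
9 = 9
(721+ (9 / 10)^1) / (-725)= -7219 / 7250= -1.00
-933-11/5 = -935.20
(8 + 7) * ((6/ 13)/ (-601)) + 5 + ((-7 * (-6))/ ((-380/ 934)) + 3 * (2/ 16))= -581129023/ 5937880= -97.87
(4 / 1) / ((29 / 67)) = 9.24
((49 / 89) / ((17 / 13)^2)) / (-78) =-637 / 154326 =-0.00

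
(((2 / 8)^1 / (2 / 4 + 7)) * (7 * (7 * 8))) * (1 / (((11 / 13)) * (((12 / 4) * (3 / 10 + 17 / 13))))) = 66248 / 20691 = 3.20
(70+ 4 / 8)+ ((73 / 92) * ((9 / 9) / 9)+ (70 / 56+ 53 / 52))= 784237 / 10764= 72.86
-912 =-912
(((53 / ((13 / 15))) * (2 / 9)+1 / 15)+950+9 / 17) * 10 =9641.86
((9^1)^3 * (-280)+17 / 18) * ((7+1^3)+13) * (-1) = 25719001 / 6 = 4286500.17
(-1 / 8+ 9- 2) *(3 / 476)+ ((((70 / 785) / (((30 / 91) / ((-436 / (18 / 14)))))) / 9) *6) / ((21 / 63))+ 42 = -11413107689 / 80710560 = -141.41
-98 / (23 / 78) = -332.35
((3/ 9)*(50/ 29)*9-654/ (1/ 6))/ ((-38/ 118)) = 6705114/ 551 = 12168.99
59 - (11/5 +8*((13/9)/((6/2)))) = 7148/135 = 52.95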